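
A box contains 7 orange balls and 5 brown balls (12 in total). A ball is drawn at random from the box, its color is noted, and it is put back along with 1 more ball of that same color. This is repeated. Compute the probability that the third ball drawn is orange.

7/12

Sum over the four possibilities for the first two draws (orange/not-orange each), tracking how the orange count and total change by +1 per draw.
P(third is orange) = 7/12 ≈ 0.5833. (In a Pólya urn every draw has the same marginal probability 7/12.)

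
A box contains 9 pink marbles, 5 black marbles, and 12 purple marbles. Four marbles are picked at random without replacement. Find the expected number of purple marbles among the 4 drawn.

By linearity of expectation, E[X] = Σ P(draw i is purple); by symmetry each draw (even without replacement) has P(purple) = 12/26.
E[X] = 4 · 12/26 = 24/13 ≈ 1.8462.

24/13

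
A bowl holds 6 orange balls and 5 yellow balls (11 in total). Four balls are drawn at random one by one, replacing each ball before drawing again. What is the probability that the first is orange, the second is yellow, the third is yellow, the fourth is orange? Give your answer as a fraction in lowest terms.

900/14641

Multiply the conditional probability of each draw in order, with replacement (the composition resets each draw).
P = (6/11) · (5/11) · (5/11) · (6/11) = 900/14641 ≈ 0.0615.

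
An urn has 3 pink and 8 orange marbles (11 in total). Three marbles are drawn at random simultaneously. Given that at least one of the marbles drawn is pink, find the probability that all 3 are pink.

P(all 3 pink) = C(3,3)/C(11,3) = 1/165; P(at least one pink) = 1 − C(8,3)/C(11,3) = 109/165.
Since 'all 3 pink' ⊆ 'at least one pink', P(all 3 | at least one) = 1/165 / 109/165 = 1/109 ≈ 0.0092.

1/109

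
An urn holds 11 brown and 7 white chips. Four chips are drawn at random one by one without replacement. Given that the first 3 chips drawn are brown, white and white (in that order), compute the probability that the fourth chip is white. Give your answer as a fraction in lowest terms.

1/3

After removing 1 brown, 2 white, the urn has 5 white out of 15 remaining.
P(fourth is white | given) = 5/15 = 1/3 ≈ 0.3333.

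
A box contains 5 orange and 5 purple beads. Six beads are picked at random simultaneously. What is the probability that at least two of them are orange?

Sum the hypergeometric tail for j = 2,…,5 orange beads.
Favorable = C(5,2)·C(5,4) + C(5,3)·C(5,3) + C(5,4)·C(5,2) + C(5,5)·C(5,1) = 205; total = C(10,6) = 210.
P = 205/210 = 41/42 ≈ 0.9762.

41/42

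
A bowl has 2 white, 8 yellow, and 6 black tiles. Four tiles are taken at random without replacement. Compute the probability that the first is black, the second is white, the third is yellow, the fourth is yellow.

Multiply the conditional probability of each draw in order, without replacement, so each draw removes one from its color and from the total.
P = (6/16) · (2/15) · (8/14) · (7/13) = 1/65 ≈ 0.0154.

1/65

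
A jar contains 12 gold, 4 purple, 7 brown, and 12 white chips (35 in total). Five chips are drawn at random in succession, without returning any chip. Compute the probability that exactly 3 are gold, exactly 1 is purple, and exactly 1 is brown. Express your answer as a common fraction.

Unordered draws without replacement: count favorable combinations over C(35,5).
Favorable = C(12,3) · C(4,1) · C(7,1) · C(12,0) = 6160; total = C(35,5) = 324632.
P = 6160/324632 = 10/527 ≈ 0.0190.

10/527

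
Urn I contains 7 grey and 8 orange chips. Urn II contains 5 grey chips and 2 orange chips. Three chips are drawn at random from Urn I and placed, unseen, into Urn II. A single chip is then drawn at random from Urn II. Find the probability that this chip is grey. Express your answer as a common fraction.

Condition on how many of the transferred chips are grey (from Urn I: 7 grey of 15; then Urn II has 10 total).
  0 grey: C(7,0)C(8,3)/C(15,3) = 8/65; then P = 5/10
  1 grey: C(7,1)C(8,2)/C(15,3) = 28/65; then P = 6/10
  2 grey: C(7,2)C(8,1)/C(15,3) = 24/65; then P = 7/10
  3 grey: C(7,3)C(8,0)/C(15,3) = 1/13; then P = 8/10
P(grey from Urn II) = 16/25 ≈ 0.6400.

16/25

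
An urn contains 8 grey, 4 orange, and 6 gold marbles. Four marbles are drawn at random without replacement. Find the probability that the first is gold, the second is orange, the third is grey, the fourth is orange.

Multiply the conditional probability of each draw in order, without replacement, so each draw removes one from its color and from the total.
P = (6/18) · (4/17) · (8/16) · (3/15) = 2/255 ≈ 0.0078.

2/255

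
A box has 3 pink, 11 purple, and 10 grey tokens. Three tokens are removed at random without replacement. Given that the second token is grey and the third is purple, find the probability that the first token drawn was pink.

3/22

P(first=pink and the second token is grey and the third is purple) = (3/24)·(10/23)·(11/22) = 5/184.
P(E) = Σ over first color = 5/184 + 25/276 + 15/184 = 55/276.
By Bayes, P(first=pink | E) = 5/184 / 55/276 = 3/22 ≈ 0.1364.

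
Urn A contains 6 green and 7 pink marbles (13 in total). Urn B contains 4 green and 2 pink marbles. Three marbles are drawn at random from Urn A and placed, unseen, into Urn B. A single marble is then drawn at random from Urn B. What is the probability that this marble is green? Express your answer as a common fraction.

Condition on how many of the transferred marbles are green (from Urn A: 6 green of 13; then Urn B has 9 total).
  0 green: C(6,0)C(7,3)/C(13,3) = 35/286; then P = 4/9
  1 green: C(6,1)C(7,2)/C(13,3) = 63/143; then P = 5/9
  2 green: C(6,2)C(7,1)/C(13,3) = 105/286; then P = 6/9
  3 green: C(6,3)C(7,0)/C(13,3) = 10/143; then P = 7/9
P(green from Urn B) = 70/117 ≈ 0.5983.

70/117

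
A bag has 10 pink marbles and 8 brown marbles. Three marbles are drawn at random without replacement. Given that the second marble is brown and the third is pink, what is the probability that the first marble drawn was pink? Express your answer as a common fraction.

9/16

P(first=pink and the second marble is brown and the third is pink) = (10/18)·(8/17)·(9/16) = 5/34.
P(E) = Σ over first color = 5/34 + 35/306 = 40/153.
By Bayes, P(first=pink | E) = 5/34 / 40/153 = 9/16 ≈ 0.5625.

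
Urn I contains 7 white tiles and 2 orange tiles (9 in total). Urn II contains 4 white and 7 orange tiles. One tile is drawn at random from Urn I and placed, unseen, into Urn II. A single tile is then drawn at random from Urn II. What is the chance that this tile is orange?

Condition on how many of the transferred tiles are orange (from Urn I: 2 orange of 9; then Urn II has 12 total).
  0 orange: C(2,0)C(7,1)/C(9,1) = 7/9; then P = 7/12
  1 orange: C(2,1)C(7,0)/C(9,1) = 2/9; then P = 8/12
P(orange from Urn II) = 65/108 ≈ 0.6019.

65/108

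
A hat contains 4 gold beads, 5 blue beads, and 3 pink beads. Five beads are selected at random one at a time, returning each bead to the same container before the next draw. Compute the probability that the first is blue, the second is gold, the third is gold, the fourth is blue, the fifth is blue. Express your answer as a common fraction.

Multiply the conditional probability of each draw in order, with replacement (the composition resets each draw).
P = (5/12) · (4/12) · (4/12) · (5/12) · (5/12) = 125/15552 ≈ 0.0080.

125/15552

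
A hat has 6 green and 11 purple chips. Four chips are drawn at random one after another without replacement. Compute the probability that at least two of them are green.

53/119

Sum the hypergeometric tail for j = 2,…,4 green chips.
Favorable = C(6,2)·C(11,2) + C(6,3)·C(11,1) + C(6,4)·C(11,0) = 1060; total = C(17,4) = 2380.
P = 1060/2380 = 53/119 ≈ 0.4454.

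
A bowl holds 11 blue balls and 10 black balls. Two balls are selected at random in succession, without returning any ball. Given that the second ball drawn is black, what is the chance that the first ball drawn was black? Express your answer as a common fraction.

P(first=black and the second ball drawn is black) = (10/21)·(9/20) = 3/14.
P(the second ball drawn is black) = Σ over first color = 11/42 + 3/14 = 10/21.
By Bayes, P(first=black | the second ball drawn is black) = 3/14 / 10/21 = 9/20 ≈ 0.4500.

9/20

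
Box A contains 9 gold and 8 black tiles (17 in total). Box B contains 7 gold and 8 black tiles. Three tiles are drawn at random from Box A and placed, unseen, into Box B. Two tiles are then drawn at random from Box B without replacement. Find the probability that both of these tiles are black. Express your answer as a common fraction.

1357/5202

Condition on how many of the transferred tiles are black (from Box A: 8 black of 17; then Box B has 18 total).
  0 black: C(8,0)C(9,3)/C(17,3) = 21/170; then P = C(8,2)/C(18,2) = 28/153
  1 black: C(8,1)C(9,2)/C(17,3) = 36/85; then P = C(9,2)/C(18,2) = 4/17
  2 black: C(8,2)C(9,1)/C(17,3) = 63/170; then P = C(10,2)/C(18,2) = 5/17
  3 black: C(8,3)C(9,0)/C(17,3) = 7/85; then P = C(11,2)/C(18,2) = 55/153
P(both black) = 1357/5202 ≈ 0.2609.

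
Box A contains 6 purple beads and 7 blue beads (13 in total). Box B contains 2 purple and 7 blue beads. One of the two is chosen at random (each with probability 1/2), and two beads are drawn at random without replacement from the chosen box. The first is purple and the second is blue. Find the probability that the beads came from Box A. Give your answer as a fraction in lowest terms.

P(E | Box A) = 7/26; P(E | Box B) = 7/36.
P(E) = 1/2·7/26 + 1/2·7/36 = 217/936.
By Bayes' rule, P(Box A | E) = 7/52 / 217/936 = 18/31 ≈ 0.5806.

18/31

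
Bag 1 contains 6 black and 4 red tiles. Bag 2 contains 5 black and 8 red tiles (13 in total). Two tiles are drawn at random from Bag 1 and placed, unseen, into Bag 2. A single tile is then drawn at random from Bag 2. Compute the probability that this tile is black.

Condition on how many of the transferred tiles are black (from Bag 1: 6 black of 10; then Bag 2 has 15 total).
  0 black: C(6,0)C(4,2)/C(10,2) = 2/15; then P = 5/15
  1 black: C(6,1)C(4,1)/C(10,2) = 8/15; then P = 6/15
  2 black: C(6,2)C(4,0)/C(10,2) = 1/3; then P = 7/15
P(black from Bag 2) = 31/75 ≈ 0.4133.

31/75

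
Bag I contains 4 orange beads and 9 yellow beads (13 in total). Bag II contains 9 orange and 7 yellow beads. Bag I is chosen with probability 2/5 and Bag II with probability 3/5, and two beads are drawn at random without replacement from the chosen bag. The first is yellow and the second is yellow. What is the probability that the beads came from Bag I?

160/251

P(E | Bag I) = 6/13; P(E | Bag II) = 7/40.
P(E) = 2/5·6/13 + 3/5·7/40 = 753/2600.
By Bayes' rule, P(Bag I | E) = 12/65 / 753/2600 = 160/251 ≈ 0.6375.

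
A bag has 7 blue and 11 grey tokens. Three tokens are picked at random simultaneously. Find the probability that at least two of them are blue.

133/408

Sum the hypergeometric tail for j = 2,…,3 blue tokens.
Favorable = C(7,2)·C(11,1) + C(7,3)·C(11,0) = 266; total = C(18,3) = 816.
P = 266/816 = 133/408 ≈ 0.3260.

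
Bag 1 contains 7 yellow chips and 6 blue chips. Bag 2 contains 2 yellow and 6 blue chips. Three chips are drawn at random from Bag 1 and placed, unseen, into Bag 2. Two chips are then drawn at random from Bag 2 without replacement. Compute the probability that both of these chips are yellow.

Condition on how many of the transferred chips are yellow (from Bag 1: 7 yellow of 13; then Bag 2 has 11 total).
  0 yellow: C(7,0)C(6,3)/C(13,3) = 10/143; then P = C(2,2)/C(11,2) = 1/55
  1 yellow: C(7,1)C(6,2)/C(13,3) = 105/286; then P = C(3,2)/C(11,2) = 3/55
  2 yellow: C(7,2)C(6,1)/C(13,3) = 63/143; then P = C(4,2)/C(11,2) = 6/55
  3 yellow: C(7,3)C(6,0)/C(13,3) = 35/286; then P = C(5,2)/C(11,2) = 2/11
P(both yellow) = 131/1430 ≈ 0.0916.

131/1430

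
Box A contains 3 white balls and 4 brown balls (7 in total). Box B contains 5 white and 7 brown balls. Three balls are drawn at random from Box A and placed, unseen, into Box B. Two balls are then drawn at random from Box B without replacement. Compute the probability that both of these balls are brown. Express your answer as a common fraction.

Condition on how many of the transferred balls are brown (from Box A: 4 brown of 7; then Box B has 15 total).
  0 brown: C(4,0)C(3,3)/C(7,3) = 1/35; then P = C(7,2)/C(15,2) = 1/5
  1 brown: C(4,1)C(3,2)/C(7,3) = 12/35; then P = C(8,2)/C(15,2) = 4/15
  2 brown: C(4,2)C(3,1)/C(7,3) = 18/35; then P = C(9,2)/C(15,2) = 12/35
  3 brown: C(4,3)C(3,0)/C(7,3) = 4/35; then P = C(10,2)/C(15,2) = 3/7
P(both brown) = 79/245 ≈ 0.3224.

79/245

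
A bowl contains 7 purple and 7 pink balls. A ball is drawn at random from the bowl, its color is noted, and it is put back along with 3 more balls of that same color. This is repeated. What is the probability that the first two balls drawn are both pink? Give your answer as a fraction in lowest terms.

5/17

After a pink draw the bowl holds 10 pink out of 17.
P = (7/14)·(10/17) = 5/17 ≈ 0.2941.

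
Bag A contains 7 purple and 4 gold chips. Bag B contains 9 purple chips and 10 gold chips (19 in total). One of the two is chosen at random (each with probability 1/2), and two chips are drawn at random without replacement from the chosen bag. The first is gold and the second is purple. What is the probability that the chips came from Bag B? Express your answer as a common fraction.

275/541

P(E | Bag A) = 14/55; P(E | Bag B) = 5/19.
P(E) = 1/2·14/55 + 1/2·5/19 = 541/2090.
By Bayes' rule, P(Bag B | E) = 5/38 / 541/2090 = 275/541 ≈ 0.5083.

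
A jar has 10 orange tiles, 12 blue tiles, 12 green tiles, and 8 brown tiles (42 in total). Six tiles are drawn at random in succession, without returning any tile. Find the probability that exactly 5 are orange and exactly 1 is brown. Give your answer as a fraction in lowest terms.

Unordered draws without replacement: count favorable combinations over C(42,6).
Favorable = C(10,5) · C(12,0) · C(12,0) · C(8,1) = 2016; total = C(42,6) = 5245786.
P = 2016/5245786 = 144/374699 ≈ 0.0004.

144/374699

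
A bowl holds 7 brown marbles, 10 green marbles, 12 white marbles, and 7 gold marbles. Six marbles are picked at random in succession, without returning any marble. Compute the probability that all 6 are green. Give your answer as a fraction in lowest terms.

Unordered draws without replacement: count favorable combinations over C(36,6).
Favorable = C(7,0) · C(10,6) · C(12,0) · C(7,0) = 210; total = C(36,6) = 1947792.
P = 210/1947792 = 5/46376 ≈ 0.0001.

5/46376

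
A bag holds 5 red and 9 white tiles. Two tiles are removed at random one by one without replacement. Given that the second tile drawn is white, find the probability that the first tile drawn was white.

8/13

P(first=white and the second tile drawn is white) = (9/14)·(8/13) = 36/91.
P(the second tile drawn is white) = Σ over first color = 45/182 + 36/91 = 9/14.
By Bayes, P(first=white | the second tile drawn is white) = 36/91 / 9/14 = 8/13 ≈ 0.6154.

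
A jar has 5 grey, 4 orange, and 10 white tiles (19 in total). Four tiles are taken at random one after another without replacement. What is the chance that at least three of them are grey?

Sum the hypergeometric tail for j = 3,…,4 grey tiles.
Favorable = C(5,3)·C(14,1) + C(5,4)·C(14,0) = 145; total = C(19,4) = 3876.
P = 145/3876 = 145/3876 ≈ 0.0374.

145/3876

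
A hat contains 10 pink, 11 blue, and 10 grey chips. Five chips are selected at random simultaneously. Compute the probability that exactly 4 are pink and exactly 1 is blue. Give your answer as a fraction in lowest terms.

Unordered draws without replacement: count favorable combinations over C(31,5).
Favorable = C(10,4) · C(11,1) · C(10,0) = 2310; total = C(31,5) = 169911.
P = 2310/169911 = 110/8091 ≈ 0.0136.

110/8091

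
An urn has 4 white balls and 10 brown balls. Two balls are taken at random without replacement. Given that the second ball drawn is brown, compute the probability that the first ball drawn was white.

4/13

P(first=white and the second ball drawn is brown) = (4/14)·(10/13) = 20/91.
P(the second ball drawn is brown) = Σ over first color = 20/91 + 45/91 = 5/7.
By Bayes, P(first=white | the second ball drawn is brown) = 20/91 / 5/7 = 4/13 ≈ 0.3077.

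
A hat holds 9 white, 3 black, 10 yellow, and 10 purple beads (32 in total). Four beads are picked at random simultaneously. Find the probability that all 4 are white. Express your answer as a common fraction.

Unordered draws without replacement: count favorable combinations over C(32,4).
Favorable = C(9,4) · C(3,0) · C(10,0) · C(10,0) = 126; total = C(32,4) = 35960.
P = 126/35960 = 63/17980 ≈ 0.0035.

63/17980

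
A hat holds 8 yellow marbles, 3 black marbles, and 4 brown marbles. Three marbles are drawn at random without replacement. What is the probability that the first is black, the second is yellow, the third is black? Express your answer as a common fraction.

8/455

Multiply the conditional probability of each draw in order, without replacement, so each draw removes one from its color and from the total.
P = (3/15) · (8/14) · (2/13) = 8/455 ≈ 0.0176.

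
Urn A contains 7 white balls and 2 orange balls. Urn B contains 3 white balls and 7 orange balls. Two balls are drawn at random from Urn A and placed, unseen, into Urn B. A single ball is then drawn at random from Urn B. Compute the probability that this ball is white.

Condition on how many of the transferred balls are white (from Urn A: 7 white of 9; then Urn B has 12 total).
  0 white: C(7,0)C(2,2)/C(9,2) = 1/36; then P = 3/12
  1 white: C(7,1)C(2,1)/C(9,2) = 7/18; then P = 4/12
  2 white: C(7,2)C(2,0)/C(9,2) = 7/12; then P = 5/12
P(white from Urn B) = 41/108 ≈ 0.3796.

41/108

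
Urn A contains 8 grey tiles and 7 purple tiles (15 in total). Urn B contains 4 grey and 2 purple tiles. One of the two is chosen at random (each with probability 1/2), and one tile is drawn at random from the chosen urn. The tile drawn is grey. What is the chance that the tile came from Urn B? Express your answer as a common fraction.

P(grey | Urn A) = 8/15; P(grey | Urn B) = 2/3.
P(grey) = 1/2·8/15 + 1/2·2/3 = 3/5.
By Bayes' rule, P(Urn B | grey) = 1/3 / 3/5 = 5/9 ≈ 0.5556.

5/9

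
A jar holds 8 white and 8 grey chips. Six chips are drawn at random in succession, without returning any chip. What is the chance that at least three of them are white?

199/286

Sum the hypergeometric tail for j = 3,…,6 white chips.
Favorable = C(8,3)·C(8,3) + C(8,4)·C(8,2) + C(8,5)·C(8,1) + C(8,6)·C(8,0) = 5572; total = C(16,6) = 8008.
P = 5572/8008 = 199/286 ≈ 0.6958.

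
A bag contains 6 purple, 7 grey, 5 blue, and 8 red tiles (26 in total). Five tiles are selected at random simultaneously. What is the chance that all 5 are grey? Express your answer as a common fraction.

Unordered draws without replacement: count favorable combinations over C(26,5).
Favorable = C(6,0) · C(7,5) · C(5,0) · C(8,0) = 21; total = C(26,5) = 65780.
P = 21/65780 = 21/65780 ≈ 0.0003.

21/65780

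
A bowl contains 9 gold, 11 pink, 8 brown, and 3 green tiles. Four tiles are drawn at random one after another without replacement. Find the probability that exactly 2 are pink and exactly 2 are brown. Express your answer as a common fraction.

44/899

Unordered draws without replacement: count favorable combinations over C(31,4).
Favorable = C(9,0) · C(11,2) · C(8,2) · C(3,0) = 1540; total = C(31,4) = 31465.
P = 1540/31465 = 44/899 ≈ 0.0489.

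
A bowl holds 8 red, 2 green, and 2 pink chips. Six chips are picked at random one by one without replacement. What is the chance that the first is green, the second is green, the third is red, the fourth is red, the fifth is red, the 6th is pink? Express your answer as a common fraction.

1/495

Multiply the conditional probability of each draw in order, without replacement, so each draw removes one from its color and from the total.
P = (2/12) · (1/11) · (8/10) · (7/9) · (6/8) · (2/7) = 1/495 ≈ 0.0020.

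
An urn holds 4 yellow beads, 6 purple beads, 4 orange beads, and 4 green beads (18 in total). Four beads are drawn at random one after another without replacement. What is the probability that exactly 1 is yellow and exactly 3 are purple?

Unordered draws without replacement: count favorable combinations over C(18,4).
Favorable = C(4,1) · C(6,3) · C(4,0) · C(4,0) = 80; total = C(18,4) = 3060.
P = 80/3060 = 4/153 ≈ 0.0261.

4/153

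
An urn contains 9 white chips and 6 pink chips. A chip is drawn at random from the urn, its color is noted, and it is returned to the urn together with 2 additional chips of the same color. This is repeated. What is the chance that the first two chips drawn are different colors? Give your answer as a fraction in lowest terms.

Either pink then white, or white then pink; after the first draw the total is 17.
P = (6/15)·(9/17) + (9/15)·(6/17) = 36/85 ≈ 0.4235.

36/85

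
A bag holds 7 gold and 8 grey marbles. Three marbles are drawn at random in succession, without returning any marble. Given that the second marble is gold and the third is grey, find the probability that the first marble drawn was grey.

7/13

P(first=grey and the second marble is gold and the third is grey) = (8/15)·(7/14)·(7/13) = 28/195.
P(E) = Σ over first color = 8/65 + 28/195 = 4/15.
By Bayes, P(first=grey | E) = 28/195 / 4/15 = 7/13 ≈ 0.5385.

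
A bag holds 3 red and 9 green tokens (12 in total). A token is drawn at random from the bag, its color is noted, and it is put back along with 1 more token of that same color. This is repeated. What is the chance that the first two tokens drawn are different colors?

Either green then red, or red then green; after the first draw the total is 13.
P = (9/12)·(3/13) + (3/12)·(9/13) = 9/26 ≈ 0.3462.

9/26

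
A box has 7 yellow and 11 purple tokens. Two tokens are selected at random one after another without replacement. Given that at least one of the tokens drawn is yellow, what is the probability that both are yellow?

P(both yellow) = C(7,2)/C(18,2) = 7/51; P(at least one yellow) = 1 − C(11,2)/C(18,2) = 98/153.
Since 'both yellow' ⊆ 'at least one yellow', P(both | at least one) = 7/51 / 98/153 = 3/14 ≈ 0.2143.

3/14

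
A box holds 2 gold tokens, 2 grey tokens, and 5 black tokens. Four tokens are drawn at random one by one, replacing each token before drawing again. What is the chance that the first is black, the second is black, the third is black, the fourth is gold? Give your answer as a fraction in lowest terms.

250/6561

Multiply the conditional probability of each draw in order, with replacement (the composition resets each draw).
P = (5/9) · (5/9) · (5/9) · (2/9) = 250/6561 ≈ 0.0381.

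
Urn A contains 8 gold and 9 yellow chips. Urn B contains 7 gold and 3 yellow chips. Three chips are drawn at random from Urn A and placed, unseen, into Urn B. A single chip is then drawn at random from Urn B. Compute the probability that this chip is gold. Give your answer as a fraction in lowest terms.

Condition on how many of the transferred chips are gold (from Urn A: 8 gold of 17; then Urn B has 13 total).
  0 gold: C(8,0)C(9,3)/C(17,3) = 21/170; then P = 7/13
  1 gold: C(8,1)C(9,2)/C(17,3) = 36/85; then P = 8/13
  2 gold: C(8,2)C(9,1)/C(17,3) = 63/170; then P = 9/13
  3 gold: C(8,3)C(9,0)/C(17,3) = 7/85; then P = 10/13
P(gold from Urn B) = 11/17 ≈ 0.6471.

11/17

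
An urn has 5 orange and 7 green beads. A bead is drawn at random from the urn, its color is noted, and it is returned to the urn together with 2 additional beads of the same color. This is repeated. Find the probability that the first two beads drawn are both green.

3/8

After a green draw the urn holds 9 green out of 14.
P = (7/12)·(9/14) = 3/8 ≈ 0.3750.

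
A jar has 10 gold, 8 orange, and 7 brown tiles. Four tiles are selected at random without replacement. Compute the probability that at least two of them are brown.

1939/6325

Sum the hypergeometric tail for j = 2,…,4 brown tiles.
Favorable = C(7,2)·C(18,2) + C(7,3)·C(18,1) + C(7,4)·C(18,0) = 3878; total = C(25,4) = 12650.
P = 3878/12650 = 1939/6325 ≈ 0.3066.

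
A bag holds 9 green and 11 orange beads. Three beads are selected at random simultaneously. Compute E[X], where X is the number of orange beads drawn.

33/20

By linearity of expectation, E[X] = Σ P(draw i is orange); by symmetry each draw (even without replacement) has P(orange) = 11/20.
E[X] = 3 · 11/20 = 33/20 ≈ 1.6500.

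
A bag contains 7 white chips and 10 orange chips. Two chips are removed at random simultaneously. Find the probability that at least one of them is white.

Use the complement: P(at least one white) = 1 − P(no white).
P(none) = C(10,2)/C(17,2) = 45/136.
So P = 1 − 45/136 = 91/136 ≈ 0.6691.

91/136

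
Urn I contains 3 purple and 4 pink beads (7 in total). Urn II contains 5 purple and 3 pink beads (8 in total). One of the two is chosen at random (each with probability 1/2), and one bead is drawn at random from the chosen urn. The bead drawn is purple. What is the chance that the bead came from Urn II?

P(purple | Urn I) = 3/7; P(purple | Urn II) = 5/8.
P(purple) = 1/2·3/7 + 1/2·5/8 = 59/112.
By Bayes' rule, P(Urn II | purple) = 5/16 / 59/112 = 35/59 ≈ 0.5932.

35/59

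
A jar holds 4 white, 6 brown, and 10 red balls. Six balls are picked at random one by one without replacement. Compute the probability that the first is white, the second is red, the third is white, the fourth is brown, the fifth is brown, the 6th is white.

1/3876

Multiply the conditional probability of each draw in order, without replacement, so each draw removes one from its color and from the total.
P = (4/20) · (10/19) · (3/18) · (6/17) · (5/16) · (2/15) = 1/3876 ≈ 0.0003.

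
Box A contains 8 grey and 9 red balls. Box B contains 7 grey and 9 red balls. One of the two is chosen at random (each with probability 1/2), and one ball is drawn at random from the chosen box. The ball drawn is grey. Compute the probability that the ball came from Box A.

P(grey | Box A) = 8/17; P(grey | Box B) = 7/16.
P(grey) = 1/2·8/17 + 1/2·7/16 = 247/544.
By Bayes' rule, P(Box A | grey) = 4/17 / 247/544 = 128/247 ≈ 0.5182.

128/247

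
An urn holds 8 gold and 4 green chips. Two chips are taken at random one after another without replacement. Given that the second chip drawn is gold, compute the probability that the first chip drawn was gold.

7/11

P(first=gold and the second chip drawn is gold) = (8/12)·(7/11) = 14/33.
P(the second chip drawn is gold) = Σ over first color = 14/33 + 8/33 = 2/3.
By Bayes, P(first=gold | the second chip drawn is gold) = 14/33 / 2/3 = 7/11 ≈ 0.6364.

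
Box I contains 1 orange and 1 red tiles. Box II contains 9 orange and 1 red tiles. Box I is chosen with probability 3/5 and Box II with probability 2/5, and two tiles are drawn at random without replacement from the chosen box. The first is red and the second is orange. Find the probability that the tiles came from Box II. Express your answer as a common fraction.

P(E | Box I) = 1/2; P(E | Box II) = 1/10.
P(E) = 3/5·1/2 + 2/5·1/10 = 17/50.
By Bayes' rule, P(Box II | E) = 1/25 / 17/50 = 2/17 ≈ 0.1176.

2/17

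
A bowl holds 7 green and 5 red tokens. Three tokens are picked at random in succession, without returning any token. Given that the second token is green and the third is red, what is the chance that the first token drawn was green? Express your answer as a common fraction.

P(first=green and the second token is green and the third is red) = (7/12)·(6/11)·(5/10) = 7/44.
P(E) = Σ over first color = 7/44 + 7/66 = 35/132.
By Bayes, P(first=green | E) = 7/44 / 35/132 = 3/5 ≈ 0.6000.

3/5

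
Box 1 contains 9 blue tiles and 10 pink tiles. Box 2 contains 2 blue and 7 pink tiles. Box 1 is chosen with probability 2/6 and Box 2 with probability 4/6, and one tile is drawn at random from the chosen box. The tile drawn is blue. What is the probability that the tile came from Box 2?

P(blue | Box 1) = 9/19; P(blue | Box 2) = 2/9.
P(blue) = 1/3·9/19 + 2/3·2/9 = 157/513.
By Bayes' rule, P(Box 2 | blue) = 4/27 / 157/513 = 76/157 ≈ 0.4841.

76/157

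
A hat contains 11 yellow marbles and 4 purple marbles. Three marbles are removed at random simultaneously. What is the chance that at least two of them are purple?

2/13

Sum the hypergeometric tail for j = 2,…,3 purple marbles.
Favorable = C(4,2)·C(11,1) + C(4,3)·C(11,0) = 70; total = C(15,3) = 455.
P = 70/455 = 2/13 ≈ 0.1538.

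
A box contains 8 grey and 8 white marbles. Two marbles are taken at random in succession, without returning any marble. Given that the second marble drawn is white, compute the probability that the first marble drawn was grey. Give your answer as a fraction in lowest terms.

8/15

P(first=grey and the second marble drawn is white) = (8/16)·(8/15) = 4/15.
P(the second marble drawn is white) = Σ over first color = 4/15 + 7/30 = 1/2.
By Bayes, P(first=grey | the second marble drawn is white) = 4/15 / 1/2 = 8/15 ≈ 0.5333.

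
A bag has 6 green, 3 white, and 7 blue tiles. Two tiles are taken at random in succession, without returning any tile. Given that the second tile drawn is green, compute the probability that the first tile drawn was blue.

P(first=blue and the second tile drawn is green) = (7/16)·(6/15) = 7/40.
P(the second tile drawn is green) = Σ over first color = 1/8 + 3/40 + 7/40 = 3/8.
By Bayes, P(first=blue | the second tile drawn is green) = 7/40 / 3/8 = 7/15 ≈ 0.4667.

7/15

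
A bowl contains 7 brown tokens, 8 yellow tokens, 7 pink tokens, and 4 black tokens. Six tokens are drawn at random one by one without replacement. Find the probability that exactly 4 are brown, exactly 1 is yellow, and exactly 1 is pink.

Unordered draws without replacement: count favorable combinations over C(26,6).
Favorable = C(7,4) · C(8,1) · C(7,1) · C(4,0) = 1960; total = C(26,6) = 230230.
P = 1960/230230 = 28/3289 ≈ 0.0085.

28/3289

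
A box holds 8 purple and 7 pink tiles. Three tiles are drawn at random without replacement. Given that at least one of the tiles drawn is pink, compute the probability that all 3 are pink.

5/57

P(all 3 pink) = C(7,3)/C(15,3) = 1/13; P(at least one pink) = 1 − C(8,3)/C(15,3) = 57/65.
Since 'all 3 pink' ⊆ 'at least one pink', P(all 3 | at least one) = 1/13 / 57/65 = 5/57 ≈ 0.0877.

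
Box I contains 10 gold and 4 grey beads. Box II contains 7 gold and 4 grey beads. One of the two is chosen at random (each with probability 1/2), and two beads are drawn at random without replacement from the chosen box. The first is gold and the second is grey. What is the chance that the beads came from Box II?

637/1187

P(E | Box I) = 20/91; P(E | Box II) = 14/55.
P(E) = 1/2·20/91 + 1/2·14/55 = 1187/5005.
By Bayes' rule, P(Box II | E) = 7/55 / 1187/5005 = 637/1187 ≈ 0.5366.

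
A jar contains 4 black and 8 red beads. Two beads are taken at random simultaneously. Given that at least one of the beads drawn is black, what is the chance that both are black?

P(both black) = C(4,2)/C(12,2) = 1/11; P(at least one black) = 1 − C(8,2)/C(12,2) = 19/33.
Since 'both black' ⊆ 'at least one black', P(both | at least one) = 1/11 / 19/33 = 3/19 ≈ 0.1579.

3/19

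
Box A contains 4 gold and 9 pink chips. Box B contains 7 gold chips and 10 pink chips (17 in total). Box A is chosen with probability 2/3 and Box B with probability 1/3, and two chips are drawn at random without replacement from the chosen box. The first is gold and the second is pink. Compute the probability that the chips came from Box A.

816/1271

P(E | Box A) = 3/13; P(E | Box B) = 35/136.
P(E) = 2/3·3/13 + 1/3·35/136 = 1271/5304.
By Bayes' rule, P(Box A | E) = 2/13 / 1271/5304 = 816/1271 ≈ 0.6420.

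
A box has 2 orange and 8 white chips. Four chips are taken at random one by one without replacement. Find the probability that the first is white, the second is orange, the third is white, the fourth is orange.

Multiply the conditional probability of each draw in order, without replacement, so each draw removes one from its color and from the total.
P = (8/10) · (2/9) · (7/8) · (1/7) = 1/45 ≈ 0.0222.

1/45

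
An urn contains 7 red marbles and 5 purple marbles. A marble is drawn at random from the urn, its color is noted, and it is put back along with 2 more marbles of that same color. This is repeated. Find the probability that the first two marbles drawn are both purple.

5/24

After a purple draw the urn holds 7 purple out of 14.
P = (5/12)·(7/14) = 5/24 ≈ 0.2083.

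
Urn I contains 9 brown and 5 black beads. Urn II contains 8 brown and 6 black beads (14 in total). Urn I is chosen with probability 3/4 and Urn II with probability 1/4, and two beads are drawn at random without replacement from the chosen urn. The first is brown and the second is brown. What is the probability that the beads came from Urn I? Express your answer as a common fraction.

27/34

P(E | Urn I) = 36/91; P(E | Urn II) = 4/13.
P(E) = 3/4·36/91 + 1/4·4/13 = 34/91.
By Bayes' rule, P(Urn I | E) = 27/91 / 34/91 = 27/34 ≈ 0.7941.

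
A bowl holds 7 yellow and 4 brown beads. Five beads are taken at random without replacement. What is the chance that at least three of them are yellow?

53/66

Sum the hypergeometric tail for j = 3,…,5 yellow beads.
Favorable = C(7,3)·C(4,2) + C(7,4)·C(4,1) + C(7,5)·C(4,0) = 371; total = C(11,5) = 462.
P = 371/462 = 53/66 ≈ 0.8030.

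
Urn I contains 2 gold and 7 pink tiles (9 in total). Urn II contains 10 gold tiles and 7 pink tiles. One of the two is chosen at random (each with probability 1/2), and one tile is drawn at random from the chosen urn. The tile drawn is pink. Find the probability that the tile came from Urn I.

P(pink | Urn I) = 7/9; P(pink | Urn II) = 7/17.
P(pink) = 1/2·7/9 + 1/2·7/17 = 91/153.
By Bayes' rule, P(Urn I | pink) = 7/18 / 91/153 = 17/26 ≈ 0.6538.

17/26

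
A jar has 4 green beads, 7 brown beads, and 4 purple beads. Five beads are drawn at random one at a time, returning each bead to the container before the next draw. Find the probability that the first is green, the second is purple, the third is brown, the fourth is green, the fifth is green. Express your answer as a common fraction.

Multiply the conditional probability of each draw in order, with replacement (the composition resets each draw).
P = (4/15) · (4/15) · (7/15) · (4/15) · (4/15) = 1792/759375 ≈ 0.0024.

1792/759375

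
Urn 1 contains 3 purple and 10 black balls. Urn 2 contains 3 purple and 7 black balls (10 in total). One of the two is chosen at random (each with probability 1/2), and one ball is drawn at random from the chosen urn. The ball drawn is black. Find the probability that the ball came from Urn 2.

P(black | Urn 1) = 10/13; P(black | Urn 2) = 7/10.
P(black) = 1/2·10/13 + 1/2·7/10 = 191/260.
By Bayes' rule, P(Urn 2 | black) = 7/20 / 191/260 = 91/191 ≈ 0.4764.

91/191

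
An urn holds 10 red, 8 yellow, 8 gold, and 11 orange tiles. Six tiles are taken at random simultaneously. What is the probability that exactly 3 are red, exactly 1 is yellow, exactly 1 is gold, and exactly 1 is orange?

160/4403

Unordered draws without replacement: count favorable combinations over C(37,6).
Favorable = C(10,3) · C(8,1) · C(8,1) · C(11,1) = 84480; total = C(37,6) = 2324784.
P = 84480/2324784 = 160/4403 ≈ 0.0363.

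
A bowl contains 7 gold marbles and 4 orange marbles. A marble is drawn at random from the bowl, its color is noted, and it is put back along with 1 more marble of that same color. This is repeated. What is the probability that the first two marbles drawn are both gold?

14/33

After a gold draw the bowl holds 8 gold out of 12.
P = (7/11)·(8/12) = 14/33 ≈ 0.4242.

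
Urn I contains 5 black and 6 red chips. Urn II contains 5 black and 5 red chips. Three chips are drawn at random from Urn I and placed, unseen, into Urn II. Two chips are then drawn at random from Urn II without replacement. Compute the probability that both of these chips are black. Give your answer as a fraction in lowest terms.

Condition on how many of the transferred chips are black (from Urn I: 5 black of 11; then Urn II has 13 total).
  0 black: C(5,0)C(6,3)/C(11,3) = 4/33; then P = C(5,2)/C(13,2) = 5/39
  1 black: C(5,1)C(6,2)/C(11,3) = 5/11; then P = C(6,2)/C(13,2) = 5/26
  2 black: C(5,2)C(6,1)/C(11,3) = 4/11; then P = C(7,2)/C(13,2) = 7/26
  3 black: C(5,3)C(6,0)/C(11,3) = 2/33; then P = C(8,2)/C(13,2) = 14/39
P(both black) = 191/858 ≈ 0.2226.

191/858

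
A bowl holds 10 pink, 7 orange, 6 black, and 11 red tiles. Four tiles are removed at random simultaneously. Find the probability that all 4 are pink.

Unordered draws without replacement: count favorable combinations over C(34,4).
Favorable = C(10,4) · C(7,0) · C(6,0) · C(11,0) = 210; total = C(34,4) = 46376.
P = 210/46376 = 105/23188 ≈ 0.0045.

105/23188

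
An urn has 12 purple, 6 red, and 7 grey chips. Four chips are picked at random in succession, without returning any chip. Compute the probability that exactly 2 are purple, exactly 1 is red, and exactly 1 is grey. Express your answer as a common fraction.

126/575

Unordered draws without replacement: count favorable combinations over C(25,4).
Favorable = C(12,2) · C(6,1) · C(7,1) = 2772; total = C(25,4) = 12650.
P = 2772/12650 = 126/575 ≈ 0.2191.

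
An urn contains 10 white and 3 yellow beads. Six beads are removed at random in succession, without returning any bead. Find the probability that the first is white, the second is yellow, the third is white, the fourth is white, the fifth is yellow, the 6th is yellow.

Multiply the conditional probability of each draw in order, without replacement, so each draw removes one from its color and from the total.
P = (10/13) · (3/12) · (9/11) · (8/10) · (2/9) · (1/8) = 1/286 ≈ 0.0035.

1/286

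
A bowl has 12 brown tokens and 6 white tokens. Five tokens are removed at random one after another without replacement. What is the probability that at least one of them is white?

Use the complement: P(at least one white) = 1 − P(no white).
P(none) = C(12,5)/C(18,5) = 792/8568.
So P = 1 − 792/8568 = 108/119 ≈ 0.9076.

108/119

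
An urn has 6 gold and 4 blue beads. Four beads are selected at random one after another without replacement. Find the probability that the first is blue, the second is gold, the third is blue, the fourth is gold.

Multiply the conditional probability of each draw in order, without replacement, so each draw removes one from its color and from the total.
P = (4/10) · (6/9) · (3/8) · (5/7) = 1/14 ≈ 0.0714.

1/14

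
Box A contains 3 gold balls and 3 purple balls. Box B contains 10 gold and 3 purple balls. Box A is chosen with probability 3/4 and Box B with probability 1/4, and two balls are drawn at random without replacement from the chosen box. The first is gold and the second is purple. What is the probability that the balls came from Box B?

25/142

P(E | Box A) = 3/10; P(E | Box B) = 5/26.
P(E) = 3/4·3/10 + 1/4·5/26 = 71/260.
By Bayes' rule, P(Box B | E) = 5/104 / 71/260 = 25/142 ≈ 0.1761.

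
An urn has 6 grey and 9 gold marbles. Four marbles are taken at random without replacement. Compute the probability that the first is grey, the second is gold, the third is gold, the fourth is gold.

Multiply the conditional probability of each draw in order, without replacement, so each draw removes one from its color and from the total.
P = (6/15) · (9/14) · (8/13) · (7/12) = 6/65 ≈ 0.0923.

6/65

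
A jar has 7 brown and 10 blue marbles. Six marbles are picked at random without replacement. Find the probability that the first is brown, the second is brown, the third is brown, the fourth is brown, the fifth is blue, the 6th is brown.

Multiply the conditional probability of each draw in order, without replacement, so each draw removes one from its color and from the total.
P = (7/17) · (6/16) · (5/15) · (4/14) · (10/13) · (3/12) = 5/1768 ≈ 0.0028.

5/1768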